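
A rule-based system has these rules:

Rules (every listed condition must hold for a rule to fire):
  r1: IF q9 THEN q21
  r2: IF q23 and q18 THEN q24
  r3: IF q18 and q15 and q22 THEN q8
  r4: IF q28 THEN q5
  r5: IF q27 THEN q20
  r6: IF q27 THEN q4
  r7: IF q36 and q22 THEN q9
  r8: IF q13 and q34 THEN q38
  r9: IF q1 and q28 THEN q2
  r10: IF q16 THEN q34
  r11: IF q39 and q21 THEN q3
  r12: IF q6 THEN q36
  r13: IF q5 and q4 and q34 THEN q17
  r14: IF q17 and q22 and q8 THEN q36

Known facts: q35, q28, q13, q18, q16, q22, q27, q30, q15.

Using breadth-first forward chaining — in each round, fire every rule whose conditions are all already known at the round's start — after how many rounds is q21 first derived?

5

Round 1: r3 [IF q18 and q15 and q22 THEN q8]; r4 [IF q28 THEN q5]; r5 [IF q27 THEN q20]; r6 [IF q27 THEN q4]; r10 [IF q16 THEN q34]. New: q8, q5, q20, q4, q34.
Round 2: r8 [IF q13 and q34 THEN q38]; r13 [IF q5 and q4 and q34 THEN q17]. New: q38, q17.
Round 3: r14 [IF q17 and q22 and q8 THEN q36]. New: q36.
Round 4: r7 [IF q36 and q22 THEN q9]. New: q9.
Round 5: r1 [IF q9 THEN q21]. New: q21.
q21 first appears in round 5.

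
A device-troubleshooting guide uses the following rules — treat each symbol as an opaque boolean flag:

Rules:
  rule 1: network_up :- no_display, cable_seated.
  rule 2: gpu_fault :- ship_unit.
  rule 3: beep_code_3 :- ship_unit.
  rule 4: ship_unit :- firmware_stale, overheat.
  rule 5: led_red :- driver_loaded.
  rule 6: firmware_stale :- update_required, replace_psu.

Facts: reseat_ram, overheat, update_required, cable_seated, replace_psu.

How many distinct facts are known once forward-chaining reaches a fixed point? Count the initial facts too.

9

Round 1: rule 6 [firmware_stale :- update_required, replace_psu.]. Adds firmware_stale.
Round 2: rule 4 [ship_unit :- firmware_stale, overheat.]. Adds ship_unit.
Round 3: rule 2 [gpu_fault :- ship_unit.]; rule 3 [beep_code_3 :- ship_unit.]. Adds gpu_fault, beep_code_3.
Closure: {beep_code_3, cable_seated, firmware_stale, gpu_fault, overheat, replace_psu, reseat_ram, ship_unit, update_required} — 9 facts.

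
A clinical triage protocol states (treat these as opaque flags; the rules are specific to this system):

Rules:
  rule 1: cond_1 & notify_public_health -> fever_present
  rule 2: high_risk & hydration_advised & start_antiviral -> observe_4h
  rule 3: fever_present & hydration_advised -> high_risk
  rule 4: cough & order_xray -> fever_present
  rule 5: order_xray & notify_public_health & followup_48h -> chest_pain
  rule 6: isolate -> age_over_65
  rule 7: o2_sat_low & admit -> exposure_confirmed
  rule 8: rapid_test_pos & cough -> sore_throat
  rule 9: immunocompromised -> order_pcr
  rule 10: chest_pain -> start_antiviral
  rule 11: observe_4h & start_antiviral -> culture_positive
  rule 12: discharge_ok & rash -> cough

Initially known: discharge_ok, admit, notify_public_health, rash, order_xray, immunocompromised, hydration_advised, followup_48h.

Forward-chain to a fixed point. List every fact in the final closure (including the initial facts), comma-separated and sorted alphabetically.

Round 1: rule 5 [order_xray & notify_public_health & followup_48h -> chest_pain]; rule 9 [immunocompromised -> order_pcr]; rule 12 [discharge_ok & rash -> cough]. New: chest_pain, order_pcr, cough.
Round 2: rule 4 [cough & order_xray -> fever_present]; rule 10 [chest_pain -> start_antiviral]. New: fever_present, start_antiviral.
Round 3: rule 3 [fever_present & hydration_advised -> high_risk]. New: high_risk.
Round 4: rule 2 [high_risk & hydration_advised & start_antiviral -> observe_4h]. New: observe_4h.
Round 5: rule 11 [observe_4h & start_antiviral -> culture_positive]. New: culture_positive.

admit, chest_pain, cough, culture_positive, discharge_ok, fever_present, followup_48h, high_risk, hydration_advised, immunocompromised, notify_public_health, observe_4h, order_pcr, order_xray, rash, start_antiviral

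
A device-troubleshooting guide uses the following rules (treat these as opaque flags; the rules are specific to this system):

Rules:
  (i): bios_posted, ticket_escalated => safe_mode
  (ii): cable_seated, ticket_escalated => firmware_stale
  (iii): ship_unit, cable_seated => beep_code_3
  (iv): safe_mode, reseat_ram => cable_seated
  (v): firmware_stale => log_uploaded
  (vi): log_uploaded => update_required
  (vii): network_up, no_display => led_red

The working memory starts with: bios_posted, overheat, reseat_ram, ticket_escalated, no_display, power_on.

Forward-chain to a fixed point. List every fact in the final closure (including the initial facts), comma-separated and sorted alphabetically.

bios_posted, cable_seated, firmware_stale, log_uploaded, no_display, overheat, power_on, reseat_ram, safe_mode, ticket_escalated, update_required

Round 1 — (i), derive safe_mode.
Round 2 — (iv), derive cable_seated.
Round 3 — (ii), derive firmware_stale.
Round 4 — (v), derive log_uploaded.
Round 5 — (vi), derive update_required.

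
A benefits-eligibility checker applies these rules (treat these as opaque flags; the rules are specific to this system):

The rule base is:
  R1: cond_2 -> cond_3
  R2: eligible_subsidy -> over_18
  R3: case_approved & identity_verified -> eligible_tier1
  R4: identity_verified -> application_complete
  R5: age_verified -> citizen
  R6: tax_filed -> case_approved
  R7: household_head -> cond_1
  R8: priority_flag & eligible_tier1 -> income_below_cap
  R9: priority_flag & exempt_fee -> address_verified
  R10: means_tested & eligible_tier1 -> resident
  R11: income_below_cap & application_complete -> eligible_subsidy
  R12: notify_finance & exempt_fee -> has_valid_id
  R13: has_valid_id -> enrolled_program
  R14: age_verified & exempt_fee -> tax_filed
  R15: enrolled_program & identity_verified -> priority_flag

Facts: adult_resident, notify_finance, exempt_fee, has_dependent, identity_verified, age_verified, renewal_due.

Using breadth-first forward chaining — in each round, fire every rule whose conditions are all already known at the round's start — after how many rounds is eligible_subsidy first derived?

5

Round 1 fires R4, R5, R12, R14, giving application_complete, citizen, has_valid_id, tax_filed.
Round 2 fires R6, R13, giving case_approved, enrolled_program.
Round 3 fires R3, R15, giving eligible_tier1, priority_flag.
Round 4 fires R8, R9, giving income_below_cap, address_verified.
Round 5 fires R11, giving eligible_subsidy.
eligible_subsidy first appears in round 5.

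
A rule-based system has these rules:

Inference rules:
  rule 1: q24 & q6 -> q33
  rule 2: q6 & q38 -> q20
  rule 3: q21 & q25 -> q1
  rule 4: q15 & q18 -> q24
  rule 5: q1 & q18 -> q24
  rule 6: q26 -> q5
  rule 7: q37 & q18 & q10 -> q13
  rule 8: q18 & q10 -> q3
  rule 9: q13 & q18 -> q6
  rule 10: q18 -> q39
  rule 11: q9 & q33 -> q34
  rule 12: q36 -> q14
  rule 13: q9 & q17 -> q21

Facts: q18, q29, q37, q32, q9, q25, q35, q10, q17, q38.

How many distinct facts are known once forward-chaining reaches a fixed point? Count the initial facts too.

20

Round 1 — rule 7, rule 8, rule 10, rule 13, derive q13, q3, q39, q21.
Round 2 — rule 3, rule 9, derive q1, q6.
Round 3 — rule 2, rule 5, derive q20, q24.
Round 4 — rule 1, derive q33.
Round 5 — rule 11, derive q34.
Closure: {q1, q10, q13, q17, q18, q20, q21, q24, q25, q29, q3, q32, q33, q34, q35, q37, q38, q39, q6, q9} — 20 facts.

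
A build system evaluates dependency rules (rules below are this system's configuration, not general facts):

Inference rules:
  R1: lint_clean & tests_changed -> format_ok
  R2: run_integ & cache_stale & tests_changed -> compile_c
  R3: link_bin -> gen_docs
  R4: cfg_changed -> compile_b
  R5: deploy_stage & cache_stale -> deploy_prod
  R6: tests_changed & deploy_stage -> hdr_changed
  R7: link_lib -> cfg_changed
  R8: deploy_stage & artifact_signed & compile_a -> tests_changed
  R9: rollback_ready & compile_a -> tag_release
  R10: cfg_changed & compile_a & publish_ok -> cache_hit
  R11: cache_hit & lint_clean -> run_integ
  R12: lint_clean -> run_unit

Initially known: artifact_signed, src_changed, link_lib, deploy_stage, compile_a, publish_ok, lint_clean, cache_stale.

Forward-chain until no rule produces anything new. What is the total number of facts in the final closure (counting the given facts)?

Round 1: R5 [deploy_stage & cache_stale -> deploy_prod]; R7 [link_lib -> cfg_changed]; R8 [deploy_stage & artifact_signed & compile_a -> tests_changed]; R12 [lint_clean -> run_unit]. Adds deploy_prod, cfg_changed, tests_changed, run_unit.
Round 2: R1 [lint_clean & tests_changed -> format_ok]; R4 [cfg_changed -> compile_b]; R6 [tests_changed & deploy_stage -> hdr_changed]; R10 [cfg_changed & compile_a & publish_ok -> cache_hit]. Adds format_ok, compile_b, hdr_changed, cache_hit.
Round 3: R11 [cache_hit & lint_clean -> run_integ]. Adds run_integ.
Round 4: R2 [run_integ & cache_stale & tests_changed -> compile_c]. Adds compile_c.
Closure: {artifact_signed, cache_hit, cache_stale, cfg_changed, compile_a, compile_b, compile_c, deploy_prod, deploy_stage, format_ok, hdr_changed, link_lib, lint_clean, publish_ok, run_integ, run_unit, src_changed, tests_changed} — 18 facts.

18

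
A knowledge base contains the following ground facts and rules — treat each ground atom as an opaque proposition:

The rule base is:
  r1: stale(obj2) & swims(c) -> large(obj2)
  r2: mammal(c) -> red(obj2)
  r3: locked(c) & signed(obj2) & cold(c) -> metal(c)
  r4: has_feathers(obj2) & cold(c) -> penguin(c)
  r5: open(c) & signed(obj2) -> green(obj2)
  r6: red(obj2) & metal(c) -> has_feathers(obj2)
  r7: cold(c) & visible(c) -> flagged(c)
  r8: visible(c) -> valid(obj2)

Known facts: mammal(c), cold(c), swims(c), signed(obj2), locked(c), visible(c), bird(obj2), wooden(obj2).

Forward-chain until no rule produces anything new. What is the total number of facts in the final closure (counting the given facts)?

14

Round 1 — r2, r3, r7, r8, derive red(obj2), metal(c), flagged(c), valid(obj2).
Round 2 — r6, derive has_feathers(obj2).
Round 3 — r4, derive penguin(c).
Closure: {bird(obj2), cold(c), flagged(c), has_feathers(obj2), locked(c), mammal(c), metal(c), penguin(c), red(obj2), signed(obj2), swims(c), valid(obj2), visible(c), wooden(obj2)} — 14 facts.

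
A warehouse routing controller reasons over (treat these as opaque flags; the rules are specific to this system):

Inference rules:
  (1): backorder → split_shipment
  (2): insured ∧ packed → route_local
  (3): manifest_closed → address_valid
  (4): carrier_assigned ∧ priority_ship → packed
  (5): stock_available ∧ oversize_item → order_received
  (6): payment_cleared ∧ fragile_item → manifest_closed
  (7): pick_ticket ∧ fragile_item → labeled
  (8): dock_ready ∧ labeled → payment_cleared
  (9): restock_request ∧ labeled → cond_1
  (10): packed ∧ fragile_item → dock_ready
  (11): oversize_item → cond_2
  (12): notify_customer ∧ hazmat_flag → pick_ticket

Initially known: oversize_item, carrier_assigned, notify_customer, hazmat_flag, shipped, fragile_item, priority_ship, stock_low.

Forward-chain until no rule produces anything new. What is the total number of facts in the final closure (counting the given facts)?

Round 1: (4) [carrier_assigned ∧ priority_ship → packed]; (11) [oversize_item → cond_2]; (12) [notify_customer ∧ hazmat_flag → pick_ticket]. Adds packed, cond_2, pick_ticket.
Round 2: (7) [pick_ticket ∧ fragile_item → labeled]; (10) [packed ∧ fragile_item → dock_ready]. Adds labeled, dock_ready.
Round 3: (8) [dock_ready ∧ labeled → payment_cleared]. Adds payment_cleared.
Round 4: (6) [payment_cleared ∧ fragile_item → manifest_closed]. Adds manifest_closed.
Round 5: (3) [manifest_closed → address_valid]. Adds address_valid.
Closure: {address_valid, carrier_assigned, cond_2, dock_ready, fragile_item, hazmat_flag, labeled, manifest_closed, notify_customer, oversize_item, packed, payment_cleared, pick_ticket, priority_ship, shipped, stock_low} — 16 facts.

16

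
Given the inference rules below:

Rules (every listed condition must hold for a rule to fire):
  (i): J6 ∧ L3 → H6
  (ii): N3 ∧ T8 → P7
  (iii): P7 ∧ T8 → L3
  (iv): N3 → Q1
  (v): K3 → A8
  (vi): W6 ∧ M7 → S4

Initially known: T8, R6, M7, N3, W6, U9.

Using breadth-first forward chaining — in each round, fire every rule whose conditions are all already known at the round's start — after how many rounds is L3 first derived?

2

Round 1 — (ii), (iv), (vi), derive P7, Q1, S4.
Round 2 — (iii), derive L3.
L3 first appears in round 2.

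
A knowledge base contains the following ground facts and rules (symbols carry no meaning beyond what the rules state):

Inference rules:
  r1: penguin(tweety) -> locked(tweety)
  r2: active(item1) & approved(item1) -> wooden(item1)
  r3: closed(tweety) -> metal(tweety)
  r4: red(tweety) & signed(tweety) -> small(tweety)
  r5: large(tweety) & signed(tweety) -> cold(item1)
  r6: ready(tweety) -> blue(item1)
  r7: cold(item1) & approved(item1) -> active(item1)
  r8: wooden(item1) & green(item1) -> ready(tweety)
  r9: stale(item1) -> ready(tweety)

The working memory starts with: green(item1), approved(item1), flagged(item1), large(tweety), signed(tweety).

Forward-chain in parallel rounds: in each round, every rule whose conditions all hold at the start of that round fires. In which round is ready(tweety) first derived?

4

Round 1 fires r5, giving cold(item1).
Round 2 fires r7, giving active(item1).
Round 3 fires r2, giving wooden(item1).
Round 4 fires r8, giving ready(tweety).
ready(tweety) first appears in round 4.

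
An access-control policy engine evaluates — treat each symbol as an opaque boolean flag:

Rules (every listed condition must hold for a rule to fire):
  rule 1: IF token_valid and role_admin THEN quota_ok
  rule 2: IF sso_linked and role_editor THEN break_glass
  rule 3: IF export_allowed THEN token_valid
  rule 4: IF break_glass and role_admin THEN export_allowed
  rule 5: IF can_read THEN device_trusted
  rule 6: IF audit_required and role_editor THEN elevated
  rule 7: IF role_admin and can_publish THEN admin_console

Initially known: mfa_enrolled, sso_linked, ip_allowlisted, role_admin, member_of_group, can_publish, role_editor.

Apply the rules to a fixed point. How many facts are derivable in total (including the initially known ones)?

[1] rule 2 [IF sso_linked and role_editor THEN break_glass]; rule 7 [IF role_admin and can_publish THEN admin_console]. ⇒ new: break_glass, admin_console.
[2] rule 4 [IF break_glass and role_admin THEN export_allowed]. ⇒ new: export_allowed.
[3] rule 3 [IF export_allowed THEN token_valid]. ⇒ new: token_valid.
[4] rule 1 [IF token_valid and role_admin THEN quota_ok]. ⇒ new: quota_ok.
Closure: {admin_console, break_glass, can_publish, export_allowed, ip_allowlisted, member_of_group, mfa_enrolled, quota_ok, role_admin, role_editor, sso_linked, token_valid} — 12 facts.

12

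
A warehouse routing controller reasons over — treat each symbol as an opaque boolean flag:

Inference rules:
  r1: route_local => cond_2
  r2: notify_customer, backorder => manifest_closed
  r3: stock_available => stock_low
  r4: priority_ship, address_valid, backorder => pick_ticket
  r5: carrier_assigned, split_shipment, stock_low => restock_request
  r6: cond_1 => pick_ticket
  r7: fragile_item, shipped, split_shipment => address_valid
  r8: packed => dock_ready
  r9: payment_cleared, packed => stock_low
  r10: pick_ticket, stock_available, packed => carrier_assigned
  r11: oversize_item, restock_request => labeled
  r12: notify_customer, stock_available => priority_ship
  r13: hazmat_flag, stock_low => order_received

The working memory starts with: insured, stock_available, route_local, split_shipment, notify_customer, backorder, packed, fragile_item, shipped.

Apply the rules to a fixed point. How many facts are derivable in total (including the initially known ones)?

18

Round 1 — r1, r2, r3, r7, r8, r12, derive cond_2, manifest_closed, stock_low, address_valid, dock_ready, priority_ship.
Round 2 — r4, derive pick_ticket.
Round 3 — r10, derive carrier_assigned.
Round 4 — r5, derive restock_request.
Closure: {address_valid, backorder, carrier_assigned, cond_2, dock_ready, fragile_item, insured, manifest_closed, notify_customer, packed, pick_ticket, priority_ship, restock_request, route_local, shipped, split_shipment, stock_available, stock_low} — 18 facts.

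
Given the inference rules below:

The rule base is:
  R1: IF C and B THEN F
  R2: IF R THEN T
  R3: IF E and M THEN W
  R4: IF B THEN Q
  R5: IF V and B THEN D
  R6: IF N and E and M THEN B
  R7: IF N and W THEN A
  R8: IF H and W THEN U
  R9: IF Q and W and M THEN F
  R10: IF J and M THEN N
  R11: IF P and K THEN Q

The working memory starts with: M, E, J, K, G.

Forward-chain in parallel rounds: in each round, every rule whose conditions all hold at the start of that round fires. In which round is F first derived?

Round 1: R3 [IF E and M THEN W]; R10 [IF J and M THEN N]. New: W, N.
Round 2: R6 [IF N and E and M THEN B]; R7 [IF N and W THEN A]. New: B, A.
Round 3: R4 [IF B THEN Q]. New: Q.
Round 4: R9 [IF Q and W and M THEN F]. New: F.
F first appears in round 4.

4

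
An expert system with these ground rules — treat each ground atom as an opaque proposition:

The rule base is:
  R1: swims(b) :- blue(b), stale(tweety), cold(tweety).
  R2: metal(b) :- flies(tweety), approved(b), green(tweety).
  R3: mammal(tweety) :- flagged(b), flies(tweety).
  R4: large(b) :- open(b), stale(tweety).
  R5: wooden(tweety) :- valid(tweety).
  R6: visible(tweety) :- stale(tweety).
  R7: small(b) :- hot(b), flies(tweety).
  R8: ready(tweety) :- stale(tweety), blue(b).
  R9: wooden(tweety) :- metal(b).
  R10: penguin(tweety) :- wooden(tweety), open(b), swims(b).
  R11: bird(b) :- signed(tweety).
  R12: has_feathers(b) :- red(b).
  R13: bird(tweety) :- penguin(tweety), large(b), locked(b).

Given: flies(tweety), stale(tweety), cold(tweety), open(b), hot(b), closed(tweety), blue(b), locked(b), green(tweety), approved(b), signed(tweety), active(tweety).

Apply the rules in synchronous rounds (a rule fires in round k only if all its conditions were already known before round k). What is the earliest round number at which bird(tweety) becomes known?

Round 1: R1 [swims(b) :- blue(b), stale(tweety), cold(tweety).]; R2 [metal(b) :- flies(tweety), approved(b), green(tweety).]; R4 [large(b) :- open(b), stale(tweety).]; R6 [visible(tweety) :- stale(tweety).]; R7 [small(b) :- hot(b), flies(tweety).]; R8 [ready(tweety) :- stale(tweety), blue(b).]; R11 [bird(b) :- signed(tweety).]. New: swims(b), metal(b), large(b), visible(tweety), small(b), ready(tweety), bird(b).
Round 2: R9 [wooden(tweety) :- metal(b).]. New: wooden(tweety).
Round 3: R10 [penguin(tweety) :- wooden(tweety), open(b), swims(b).]. New: penguin(tweety).
Round 4: R13 [bird(tweety) :- penguin(tweety), large(b), locked(b).]. New: bird(tweety).
bird(tweety) first appears in round 4.

4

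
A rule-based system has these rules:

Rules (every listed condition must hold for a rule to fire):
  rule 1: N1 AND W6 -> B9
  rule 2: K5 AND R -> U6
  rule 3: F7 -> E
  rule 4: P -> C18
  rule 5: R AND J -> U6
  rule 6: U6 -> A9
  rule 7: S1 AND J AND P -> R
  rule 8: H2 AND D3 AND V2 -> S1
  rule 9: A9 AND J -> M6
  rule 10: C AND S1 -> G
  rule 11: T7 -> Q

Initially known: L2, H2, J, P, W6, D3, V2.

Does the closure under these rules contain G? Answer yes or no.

no

Round 1: rule 4 [P -> C18]; rule 8 [H2 AND D3 AND V2 -> S1]. Adds C18, S1.
Round 2: rule 7 [S1 AND J AND P -> R]. Adds R.
Round 3: rule 5 [R AND J -> U6]. Adds U6.
Round 4: rule 6 [U6 -> A9]. Adds A9.
Round 5: rule 9 [A9 AND J -> M6]. Adds M6.
Fixed point reached. G is concluded only by rule 10; rule 10 needs C (never derived).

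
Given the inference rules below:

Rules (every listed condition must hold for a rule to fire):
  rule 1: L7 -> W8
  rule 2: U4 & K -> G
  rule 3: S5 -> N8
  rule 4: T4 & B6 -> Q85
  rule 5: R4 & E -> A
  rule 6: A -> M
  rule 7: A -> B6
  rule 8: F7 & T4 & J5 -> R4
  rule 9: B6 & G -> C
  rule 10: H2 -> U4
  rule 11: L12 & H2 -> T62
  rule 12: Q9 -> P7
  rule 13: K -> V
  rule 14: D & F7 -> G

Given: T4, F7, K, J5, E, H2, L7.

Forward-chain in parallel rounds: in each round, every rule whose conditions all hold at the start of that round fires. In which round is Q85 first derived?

Round 1: rule 1 [L7 -> W8]; rule 8 [F7 & T4 & J5 -> R4]; rule 10 [H2 -> U4]; rule 13 [K -> V]. Adds W8, R4, U4, V.
Round 2: rule 2 [U4 & K -> G]; rule 5 [R4 & E -> A]. Adds G, A.
Round 3: rule 6 [A -> M]; rule 7 [A -> B6]. Adds M, B6.
Round 4: rule 4 [T4 & B6 -> Q85]; rule 9 [B6 & G -> C]. Adds Q85, C.
Q85 first appears in round 4.

4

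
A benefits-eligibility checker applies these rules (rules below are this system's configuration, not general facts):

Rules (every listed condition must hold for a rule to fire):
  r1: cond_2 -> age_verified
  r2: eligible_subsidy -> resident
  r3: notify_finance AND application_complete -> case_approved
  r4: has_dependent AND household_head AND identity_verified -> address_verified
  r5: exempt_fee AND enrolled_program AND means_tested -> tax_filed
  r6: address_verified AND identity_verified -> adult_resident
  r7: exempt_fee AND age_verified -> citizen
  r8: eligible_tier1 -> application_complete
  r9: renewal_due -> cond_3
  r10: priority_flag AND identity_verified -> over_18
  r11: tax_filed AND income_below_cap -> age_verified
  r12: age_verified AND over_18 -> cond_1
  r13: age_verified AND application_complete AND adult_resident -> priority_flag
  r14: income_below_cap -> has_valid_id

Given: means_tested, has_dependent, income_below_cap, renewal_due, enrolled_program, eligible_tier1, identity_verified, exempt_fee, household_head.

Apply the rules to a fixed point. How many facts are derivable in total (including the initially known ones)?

Round 1: r4 [has_dependent AND household_head AND identity_verified -> address_verified]; r5 [exempt_fee AND enrolled_program AND means_tested -> tax_filed]; r8 [eligible_tier1 -> application_complete]; r9 [renewal_due -> cond_3]; r14 [income_below_cap -> has_valid_id]. Adds address_verified, tax_filed, application_complete, cond_3, has_valid_id.
Round 2: r6 [address_verified AND identity_verified -> adult_resident]; r11 [tax_filed AND income_below_cap -> age_verified]. Adds adult_resident, age_verified.
Round 3: r7 [exempt_fee AND age_verified -> citizen]; r13 [age_verified AND application_complete AND adult_resident -> priority_flag]. Adds citizen, priority_flag.
Round 4: r10 [priority_flag AND identity_verified -> over_18]. Adds over_18.
Round 5: r12 [age_verified AND over_18 -> cond_1]. Adds cond_1.
Closure: {address_verified, adult_resident, age_verified, application_complete, citizen, cond_1, cond_3, eligible_tier1, enrolled_program, exempt_fee, has_dependent, has_valid_id, household_head, identity_verified, income_below_cap, means_tested, over_18, priority_flag, renewal_due, tax_filed} — 20 facts.

20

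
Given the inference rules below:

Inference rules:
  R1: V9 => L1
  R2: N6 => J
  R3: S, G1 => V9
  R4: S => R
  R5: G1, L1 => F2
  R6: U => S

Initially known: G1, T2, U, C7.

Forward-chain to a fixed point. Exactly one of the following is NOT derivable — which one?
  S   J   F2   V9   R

J

[1] R6 [U => S]. ⇒ new: S.
[2] R3 [S, G1 => V9]; R4 [S => R]. ⇒ new: V9, R.
[3] R1 [V9 => L1]. ⇒ new: L1.
[4] R5 [G1, L1 => F2]. ⇒ new: F2.
Derived: S (round 1), R (round 2), V9 (round 2), F2 (round 4). J never appears in any round.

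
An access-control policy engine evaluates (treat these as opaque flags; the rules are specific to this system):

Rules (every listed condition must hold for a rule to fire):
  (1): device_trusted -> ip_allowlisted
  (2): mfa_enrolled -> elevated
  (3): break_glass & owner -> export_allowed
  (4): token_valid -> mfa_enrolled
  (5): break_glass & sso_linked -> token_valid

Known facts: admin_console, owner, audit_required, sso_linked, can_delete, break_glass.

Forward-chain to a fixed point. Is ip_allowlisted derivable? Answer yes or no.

Round 1 fires (3), (5), giving export_allowed, token_valid.
Round 2 fires (4), giving mfa_enrolled.
Round 3 fires (2), giving elevated.
Fixed point reached. ip_allowlisted is concluded only by (1); (1) needs device_trusted (never derived).

no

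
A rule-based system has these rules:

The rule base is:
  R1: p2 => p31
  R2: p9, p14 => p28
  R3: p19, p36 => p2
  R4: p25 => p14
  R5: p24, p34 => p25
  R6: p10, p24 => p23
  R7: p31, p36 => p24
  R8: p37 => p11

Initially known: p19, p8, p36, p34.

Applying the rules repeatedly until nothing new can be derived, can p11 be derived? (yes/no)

no

Round 1: R3 [p19, p36 => p2]. New: p2.
Round 2: R1 [p2 => p31]. New: p31.
Round 3: R7 [p31, p36 => p24]. New: p24.
Round 4: R5 [p24, p34 => p25]. New: p25.
Round 5: R4 [p25 => p14]. New: p14.
Fixed point reached. p11 is concluded only by R8; R8 needs p37 (never derived).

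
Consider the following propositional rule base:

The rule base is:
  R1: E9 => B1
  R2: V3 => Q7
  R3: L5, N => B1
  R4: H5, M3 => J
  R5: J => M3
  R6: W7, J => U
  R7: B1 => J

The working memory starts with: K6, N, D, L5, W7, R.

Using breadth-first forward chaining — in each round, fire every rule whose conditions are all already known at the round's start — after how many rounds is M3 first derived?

3

Round 1: R3 [L5, N => B1]. Adds B1.
Round 2: R7 [B1 => J]. Adds J.
Round 3: R5 [J => M3]; R6 [W7, J => U]. Adds M3, U.
M3 first appears in round 3.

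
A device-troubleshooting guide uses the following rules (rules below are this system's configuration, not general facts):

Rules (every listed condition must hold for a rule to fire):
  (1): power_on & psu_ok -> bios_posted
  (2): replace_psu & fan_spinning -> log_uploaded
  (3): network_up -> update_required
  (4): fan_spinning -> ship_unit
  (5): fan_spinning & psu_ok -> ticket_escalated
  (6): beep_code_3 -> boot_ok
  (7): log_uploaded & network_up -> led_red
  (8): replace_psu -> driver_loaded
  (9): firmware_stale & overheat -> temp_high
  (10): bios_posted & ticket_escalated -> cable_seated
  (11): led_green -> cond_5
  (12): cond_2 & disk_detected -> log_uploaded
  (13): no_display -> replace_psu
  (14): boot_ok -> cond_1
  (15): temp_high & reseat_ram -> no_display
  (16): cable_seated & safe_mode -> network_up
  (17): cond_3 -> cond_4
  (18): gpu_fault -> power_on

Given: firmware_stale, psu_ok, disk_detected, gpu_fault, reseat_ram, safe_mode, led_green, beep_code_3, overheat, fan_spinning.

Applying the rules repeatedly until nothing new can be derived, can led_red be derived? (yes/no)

Round 1 fires (4), (5), (6), (9), (11), (18), giving ship_unit, ticket_escalated, boot_ok, temp_high, cond_5, power_on.
Round 2 fires (1), (14), (15), giving bios_posted, cond_1, no_display.
Round 3 fires (10), (13), giving cable_seated, replace_psu.
Round 4 fires (2), (8), (16), giving log_uploaded, driver_loaded, network_up.
Round 5 fires (3), (7), giving update_required, led_red.
led_red appears in round 5, so it is derivable.

yes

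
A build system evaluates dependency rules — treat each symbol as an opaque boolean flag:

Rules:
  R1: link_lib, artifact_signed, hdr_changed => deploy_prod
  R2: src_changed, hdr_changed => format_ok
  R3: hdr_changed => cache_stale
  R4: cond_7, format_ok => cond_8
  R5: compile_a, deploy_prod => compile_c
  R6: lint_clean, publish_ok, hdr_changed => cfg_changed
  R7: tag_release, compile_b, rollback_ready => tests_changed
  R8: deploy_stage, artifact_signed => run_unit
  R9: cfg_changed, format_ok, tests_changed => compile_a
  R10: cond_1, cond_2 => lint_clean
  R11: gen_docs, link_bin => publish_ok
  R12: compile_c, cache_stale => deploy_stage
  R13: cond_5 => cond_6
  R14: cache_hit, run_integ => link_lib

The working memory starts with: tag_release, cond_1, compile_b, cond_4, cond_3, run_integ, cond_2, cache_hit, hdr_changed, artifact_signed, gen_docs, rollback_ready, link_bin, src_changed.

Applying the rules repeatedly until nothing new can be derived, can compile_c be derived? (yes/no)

yes

Round 1: R2 [src_changed, hdr_changed => format_ok]; R3 [hdr_changed => cache_stale]; R7 [tag_release, compile_b, rollback_ready => tests_changed]; R10 [cond_1, cond_2 => lint_clean]; R11 [gen_docs, link_bin => publish_ok]; R14 [cache_hit, run_integ => link_lib]. Adds format_ok, cache_stale, tests_changed, lint_clean, publish_ok, link_lib.
Round 2: R1 [link_lib, artifact_signed, hdr_changed => deploy_prod]; R6 [lint_clean, publish_ok, hdr_changed => cfg_changed]. Adds deploy_prod, cfg_changed.
Round 3: R9 [cfg_changed, format_ok, tests_changed => compile_a]. Adds compile_a.
Round 4: R5 [compile_a, deploy_prod => compile_c]. Adds compile_c.
Round 5: R12 [compile_c, cache_stale => deploy_stage]. Adds deploy_stage.
Round 6: R8 [deploy_stage, artifact_signed => run_unit]. Adds run_unit.
compile_c appears in round 4, so it is derivable.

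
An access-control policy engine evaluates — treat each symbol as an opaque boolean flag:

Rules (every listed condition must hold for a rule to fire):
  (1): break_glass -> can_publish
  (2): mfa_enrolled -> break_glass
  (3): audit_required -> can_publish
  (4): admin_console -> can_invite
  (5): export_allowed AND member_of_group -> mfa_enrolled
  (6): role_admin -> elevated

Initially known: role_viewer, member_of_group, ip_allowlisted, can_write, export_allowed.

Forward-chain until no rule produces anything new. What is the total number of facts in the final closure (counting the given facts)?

Round 1 — (5), derive mfa_enrolled.
Round 2 — (2), derive break_glass.
Round 3 — (1), derive can_publish.
Closure: {break_glass, can_publish, can_write, export_allowed, ip_allowlisted, member_of_group, mfa_enrolled, role_viewer} — 8 facts.

8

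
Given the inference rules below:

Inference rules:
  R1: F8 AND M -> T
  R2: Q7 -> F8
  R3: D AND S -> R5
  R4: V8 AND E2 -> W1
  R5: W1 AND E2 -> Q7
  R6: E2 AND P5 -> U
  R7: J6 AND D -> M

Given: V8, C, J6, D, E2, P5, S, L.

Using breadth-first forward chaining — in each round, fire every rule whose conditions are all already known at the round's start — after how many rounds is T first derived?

Round 1 fires R3, R4, R6, R7, giving R5, W1, U, M.
Round 2 fires R5, giving Q7.
Round 3 fires R2, giving F8.
Round 4 fires R1, giving T.
T first appears in round 4.

4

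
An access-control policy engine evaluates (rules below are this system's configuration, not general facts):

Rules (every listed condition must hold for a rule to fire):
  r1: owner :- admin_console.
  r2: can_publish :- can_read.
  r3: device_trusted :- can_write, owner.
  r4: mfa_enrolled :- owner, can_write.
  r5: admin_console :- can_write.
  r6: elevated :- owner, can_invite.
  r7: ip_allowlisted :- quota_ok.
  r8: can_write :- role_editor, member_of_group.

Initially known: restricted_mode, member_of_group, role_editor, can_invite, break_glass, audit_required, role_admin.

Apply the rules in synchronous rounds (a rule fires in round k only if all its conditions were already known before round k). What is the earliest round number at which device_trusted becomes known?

4

Round 1: r8 [can_write :- role_editor, member_of_group.]. New: can_write.
Round 2: r5 [admin_console :- can_write.]. New: admin_console.
Round 3: r1 [owner :- admin_console.]. New: owner.
Round 4: r3 [device_trusted :- can_write, owner.]; r4 [mfa_enrolled :- owner, can_write.]; r6 [elevated :- owner, can_invite.]. New: device_trusted, mfa_enrolled, elevated.
device_trusted first appears in round 4.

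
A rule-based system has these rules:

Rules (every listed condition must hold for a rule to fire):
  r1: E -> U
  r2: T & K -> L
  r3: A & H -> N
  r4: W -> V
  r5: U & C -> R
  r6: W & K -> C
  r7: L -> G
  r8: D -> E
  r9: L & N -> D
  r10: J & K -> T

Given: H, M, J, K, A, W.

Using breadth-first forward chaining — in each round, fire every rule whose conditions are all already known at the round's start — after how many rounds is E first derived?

Round 1 fires r3, r4, r6, r10, giving N, V, C, T.
Round 2 fires r2, giving L.
Round 3 fires r7, r9, giving G, D.
Round 4 fires r8, giving E.
E first appears in round 4.

4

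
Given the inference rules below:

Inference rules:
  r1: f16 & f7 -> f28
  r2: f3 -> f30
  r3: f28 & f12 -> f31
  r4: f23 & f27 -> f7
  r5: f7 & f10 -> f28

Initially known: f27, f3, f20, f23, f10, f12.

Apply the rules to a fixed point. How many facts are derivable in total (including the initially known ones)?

[1] r2 [f3 -> f30]; r4 [f23 & f27 -> f7]. ⇒ new: f30, f7.
[2] r5 [f7 & f10 -> f28]. ⇒ new: f28.
[3] r3 [f28 & f12 -> f31]. ⇒ new: f31.
Closure: {f10, f12, f20, f23, f27, f28, f3, f30, f31, f7} — 10 facts.

10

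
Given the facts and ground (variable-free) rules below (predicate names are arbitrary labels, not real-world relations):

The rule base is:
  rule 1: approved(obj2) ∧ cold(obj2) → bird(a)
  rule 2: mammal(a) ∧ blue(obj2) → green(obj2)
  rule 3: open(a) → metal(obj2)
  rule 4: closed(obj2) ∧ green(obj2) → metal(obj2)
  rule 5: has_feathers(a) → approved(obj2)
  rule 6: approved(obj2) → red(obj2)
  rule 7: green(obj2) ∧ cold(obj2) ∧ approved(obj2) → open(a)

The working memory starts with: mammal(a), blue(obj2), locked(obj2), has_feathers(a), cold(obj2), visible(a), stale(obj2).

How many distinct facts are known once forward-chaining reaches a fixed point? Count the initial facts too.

Round 1 fires rule 2, rule 5, giving green(obj2), approved(obj2).
Round 2 fires rule 1, rule 6, rule 7, giving bird(a), red(obj2), open(a).
Round 3 fires rule 3, giving metal(obj2).
Closure: {approved(obj2), bird(a), blue(obj2), cold(obj2), green(obj2), has_feathers(a), locked(obj2), mammal(a), metal(obj2), open(a), red(obj2), stale(obj2), visible(a)} — 13 facts.

13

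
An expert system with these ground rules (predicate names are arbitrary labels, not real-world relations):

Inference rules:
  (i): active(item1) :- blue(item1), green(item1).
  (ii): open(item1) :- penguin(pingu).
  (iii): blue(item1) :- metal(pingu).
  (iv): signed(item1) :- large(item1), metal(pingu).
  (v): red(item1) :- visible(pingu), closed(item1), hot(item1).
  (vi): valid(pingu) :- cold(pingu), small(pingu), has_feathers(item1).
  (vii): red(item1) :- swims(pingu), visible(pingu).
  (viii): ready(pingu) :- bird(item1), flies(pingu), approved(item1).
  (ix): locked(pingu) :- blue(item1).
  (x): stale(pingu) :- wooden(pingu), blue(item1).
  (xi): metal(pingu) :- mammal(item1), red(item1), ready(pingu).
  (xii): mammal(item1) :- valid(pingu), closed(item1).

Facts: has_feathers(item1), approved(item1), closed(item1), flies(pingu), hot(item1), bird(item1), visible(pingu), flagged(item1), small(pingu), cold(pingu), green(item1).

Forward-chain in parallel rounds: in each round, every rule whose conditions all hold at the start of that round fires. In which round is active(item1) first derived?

Round 1: (v) [red(item1) :- visible(pingu), closed(item1), hot(item1).]; (vi) [valid(pingu) :- cold(pingu), small(pingu), has_feathers(item1).]; (viii) [ready(pingu) :- bird(item1), flies(pingu), approved(item1).]. Adds red(item1), valid(pingu), ready(pingu).
Round 2: (xii) [mammal(item1) :- valid(pingu), closed(item1).]. Adds mammal(item1).
Round 3: (xi) [metal(pingu) :- mammal(item1), red(item1), ready(pingu).]. Adds metal(pingu).
Round 4: (iii) [blue(item1) :- metal(pingu).]. Adds blue(item1).
Round 5: (i) [active(item1) :- blue(item1), green(item1).]; (ix) [locked(pingu) :- blue(item1).]. Adds active(item1), locked(pingu).
active(item1) first appears in round 5.

5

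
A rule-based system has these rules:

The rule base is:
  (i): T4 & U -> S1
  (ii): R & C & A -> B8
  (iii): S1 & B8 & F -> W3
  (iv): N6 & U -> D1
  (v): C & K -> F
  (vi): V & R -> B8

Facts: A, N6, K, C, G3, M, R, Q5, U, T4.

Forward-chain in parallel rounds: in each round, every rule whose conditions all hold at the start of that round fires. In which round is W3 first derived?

[1] (i) [T4 & U -> S1]; (ii) [R & C & A -> B8]; (iv) [N6 & U -> D1]; (v) [C & K -> F]. ⇒ new: S1, B8, D1, F.
[2] (iii) [S1 & B8 & F -> W3]. ⇒ new: W3.
W3 first appears in round 2.

2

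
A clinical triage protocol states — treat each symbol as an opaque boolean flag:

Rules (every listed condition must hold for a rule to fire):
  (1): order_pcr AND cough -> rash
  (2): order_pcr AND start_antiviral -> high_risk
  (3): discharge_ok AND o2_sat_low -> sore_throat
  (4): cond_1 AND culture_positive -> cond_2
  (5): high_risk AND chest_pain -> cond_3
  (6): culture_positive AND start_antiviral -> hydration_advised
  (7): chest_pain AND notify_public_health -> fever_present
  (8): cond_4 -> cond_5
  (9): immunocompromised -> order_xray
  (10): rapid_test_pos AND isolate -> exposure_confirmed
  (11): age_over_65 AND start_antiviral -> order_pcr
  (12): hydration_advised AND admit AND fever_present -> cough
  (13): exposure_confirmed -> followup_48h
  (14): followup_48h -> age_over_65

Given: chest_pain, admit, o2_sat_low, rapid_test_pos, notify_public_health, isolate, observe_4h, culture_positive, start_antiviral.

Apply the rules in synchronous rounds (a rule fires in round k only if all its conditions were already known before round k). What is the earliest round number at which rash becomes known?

[1] (6) [culture_positive AND start_antiviral -> hydration_advised]; (7) [chest_pain AND notify_public_health -> fever_present]; (10) [rapid_test_pos AND isolate -> exposure_confirmed]. ⇒ new: hydration_advised, fever_present, exposure_confirmed.
[2] (12) [hydration_advised AND admit AND fever_present -> cough]; (13) [exposure_confirmed -> followup_48h]. ⇒ new: cough, followup_48h.
[3] (14) [followup_48h -> age_over_65]. ⇒ new: age_over_65.
[4] (11) [age_over_65 AND start_antiviral -> order_pcr]. ⇒ new: order_pcr.
[5] (1) [order_pcr AND cough -> rash]; (2) [order_pcr AND start_antiviral -> high_risk]. ⇒ new: rash, high_risk.
rash first appears in round 5.

5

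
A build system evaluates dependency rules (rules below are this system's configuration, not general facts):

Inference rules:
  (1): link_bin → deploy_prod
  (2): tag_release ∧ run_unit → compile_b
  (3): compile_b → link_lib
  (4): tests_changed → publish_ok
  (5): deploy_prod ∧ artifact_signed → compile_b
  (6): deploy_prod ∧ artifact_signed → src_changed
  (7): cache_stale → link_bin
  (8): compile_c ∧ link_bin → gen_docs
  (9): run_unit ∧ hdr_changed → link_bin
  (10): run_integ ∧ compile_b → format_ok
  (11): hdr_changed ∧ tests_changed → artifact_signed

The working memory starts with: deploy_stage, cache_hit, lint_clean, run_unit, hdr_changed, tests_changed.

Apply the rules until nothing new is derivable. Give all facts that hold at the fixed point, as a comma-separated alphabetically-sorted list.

artifact_signed, cache_hit, compile_b, deploy_prod, deploy_stage, hdr_changed, link_bin, link_lib, lint_clean, publish_ok, run_unit, src_changed, tests_changed

[1] (4) [tests_changed → publish_ok]; (9) [run_unit ∧ hdr_changed → link_bin]; (11) [hdr_changed ∧ tests_changed → artifact_signed]. ⇒ new: publish_ok, link_bin, artifact_signed.
[2] (1) [link_bin → deploy_prod]. ⇒ new: deploy_prod.
[3] (5) [deploy_prod ∧ artifact_signed → compile_b]; (6) [deploy_prod ∧ artifact_signed → src_changed]. ⇒ new: compile_b, src_changed.
[4] (3) [compile_b → link_lib]. ⇒ new: link_lib.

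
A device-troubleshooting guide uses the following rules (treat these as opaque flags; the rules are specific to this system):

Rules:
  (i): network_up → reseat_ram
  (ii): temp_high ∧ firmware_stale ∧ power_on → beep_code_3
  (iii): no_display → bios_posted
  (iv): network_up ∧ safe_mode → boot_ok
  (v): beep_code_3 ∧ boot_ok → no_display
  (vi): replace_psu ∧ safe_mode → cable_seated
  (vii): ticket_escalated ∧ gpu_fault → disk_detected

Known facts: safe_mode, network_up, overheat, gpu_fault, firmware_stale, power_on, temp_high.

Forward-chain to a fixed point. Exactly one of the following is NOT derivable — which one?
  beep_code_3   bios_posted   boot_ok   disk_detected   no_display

disk_detected

Round 1: (i) [network_up → reseat_ram]; (ii) [temp_high ∧ firmware_stale ∧ power_on → beep_code_3]; (iv) [network_up ∧ safe_mode → boot_ok]. New: reseat_ram, beep_code_3, boot_ok.
Round 2: (v) [beep_code_3 ∧ boot_ok → no_display]. New: no_display.
Round 3: (iii) [no_display → bios_posted]. New: bios_posted.
Derived: beep_code_3 (round 1), bios_posted (round 3), boot_ok (round 1), no_display (round 2). disk_detected never appears in any round.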